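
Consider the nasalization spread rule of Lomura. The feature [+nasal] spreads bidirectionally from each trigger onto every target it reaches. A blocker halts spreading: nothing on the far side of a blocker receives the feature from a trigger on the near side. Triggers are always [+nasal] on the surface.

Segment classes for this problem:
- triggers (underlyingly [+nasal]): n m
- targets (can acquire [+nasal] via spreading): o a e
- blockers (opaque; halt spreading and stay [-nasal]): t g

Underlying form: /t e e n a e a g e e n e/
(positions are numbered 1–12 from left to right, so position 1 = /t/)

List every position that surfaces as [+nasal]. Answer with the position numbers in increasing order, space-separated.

From /n/ at 4 rightward: 5 /a/ → [+nasal]; 6 /e/ → [+nasal]; 7 /a/ → [+nasal]; 8 /g/ blocks.
From /n/ at 4 leftward: 3 /e/ → [+nasal]; 2 /e/ → [+nasal]; 1 /t/ blocks.
From /n/ at 11 rightward: 12 /e/ → [+nasal]; word edge.
From /n/ at 11 leftward: 10 /e/ → [+nasal]; 9 /e/ → [+nasal]; 8 /g/ blocks.

2 3 4 5 6 7 9 10 11 12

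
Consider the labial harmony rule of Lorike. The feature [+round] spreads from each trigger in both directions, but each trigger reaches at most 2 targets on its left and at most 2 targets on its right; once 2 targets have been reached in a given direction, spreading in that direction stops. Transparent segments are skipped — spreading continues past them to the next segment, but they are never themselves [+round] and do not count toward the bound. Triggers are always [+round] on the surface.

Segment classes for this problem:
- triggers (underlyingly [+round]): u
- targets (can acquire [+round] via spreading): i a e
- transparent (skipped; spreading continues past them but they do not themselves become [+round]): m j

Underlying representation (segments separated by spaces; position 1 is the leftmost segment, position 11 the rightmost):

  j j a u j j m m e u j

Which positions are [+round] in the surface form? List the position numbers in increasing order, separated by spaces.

3 4 9 10

From /u/ at 4 rightward: 5 /j/ transparent; 6 /j/ transparent; 7 /m/ transparent; 8 /m/ transparent; 9 /e/ → [+round]; 10 /u/ is itself a trigger — this domain ends here.
From /u/ at 4 leftward: 3 /a/ → [+round]; 2 /j/ transparent; 1 /j/ transparent; word edge.
From /u/ at 10 rightward: 11 /j/ transparent; word edge.
From /u/ at 10 leftward: 9 /e/ → [+round]; 8 /m/ transparent; 7 /m/ transparent; 6 /j/ transparent; 5 /j/ transparent; 4 /u/ is itself a trigger — this domain ends here.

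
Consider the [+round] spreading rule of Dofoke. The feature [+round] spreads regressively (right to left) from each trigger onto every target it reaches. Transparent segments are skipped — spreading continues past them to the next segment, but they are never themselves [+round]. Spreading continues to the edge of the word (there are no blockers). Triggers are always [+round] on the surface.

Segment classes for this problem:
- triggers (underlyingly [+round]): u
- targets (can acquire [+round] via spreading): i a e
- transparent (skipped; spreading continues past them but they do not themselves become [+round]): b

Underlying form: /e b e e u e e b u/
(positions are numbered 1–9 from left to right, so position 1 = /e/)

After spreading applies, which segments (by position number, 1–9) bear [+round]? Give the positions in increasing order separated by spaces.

1 3 4 5 6 7 9

From /u/ at 5 leftward: 4 /e/ → [+round]; 3 /e/ → [+round]; 2 /b/ transparent; 1 /e/ → [+round]; word edge.
From /u/ at 9 leftward: 8 /b/ transparent; 7 /e/ → [+round]; 6 /e/ → [+round]; 5 /u/ is itself a trigger — this domain ends here.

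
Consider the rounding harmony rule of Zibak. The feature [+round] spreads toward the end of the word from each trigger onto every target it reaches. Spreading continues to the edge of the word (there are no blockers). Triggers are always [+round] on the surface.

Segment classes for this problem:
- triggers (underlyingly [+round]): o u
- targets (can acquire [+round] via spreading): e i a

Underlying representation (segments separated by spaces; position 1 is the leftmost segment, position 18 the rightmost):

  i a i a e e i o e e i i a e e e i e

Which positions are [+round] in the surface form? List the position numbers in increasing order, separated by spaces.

8 9 10 11 12 13 14 15 16 17 18

From /o/ at 8 rightward: 9 /e/ → [+round]; 10 /e/ → [+round]; 11 /i/ → [+round]; 12 /i/ → [+round]; 13 /a/ → [+round]; 14 /e/ → [+round]; 15 /e/ → [+round]; 16 /e/ → [+round]; 17 /i/ → [+round]; 18 /e/ → [+round]; word edge.
Targets with no active source: positions 1 2 3 4 5 6 7 stay [-round].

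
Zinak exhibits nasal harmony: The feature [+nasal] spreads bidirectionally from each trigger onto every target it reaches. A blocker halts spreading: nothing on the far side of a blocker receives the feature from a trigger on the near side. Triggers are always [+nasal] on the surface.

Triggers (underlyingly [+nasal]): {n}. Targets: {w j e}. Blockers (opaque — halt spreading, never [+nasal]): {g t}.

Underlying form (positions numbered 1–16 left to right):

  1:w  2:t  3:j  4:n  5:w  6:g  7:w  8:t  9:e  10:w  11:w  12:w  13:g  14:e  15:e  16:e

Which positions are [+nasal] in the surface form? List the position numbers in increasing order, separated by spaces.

3 4 5

From /n/ at 4 rightward: 5 /w/ → [+nasal]; 6 /g/ blocks.
From /n/ at 4 leftward: 3 /j/ → [+nasal]; 2 /t/ blocks.
Targets with no active source: positions 1 7 9 10 11 12 14 15 16 stay [-nasal].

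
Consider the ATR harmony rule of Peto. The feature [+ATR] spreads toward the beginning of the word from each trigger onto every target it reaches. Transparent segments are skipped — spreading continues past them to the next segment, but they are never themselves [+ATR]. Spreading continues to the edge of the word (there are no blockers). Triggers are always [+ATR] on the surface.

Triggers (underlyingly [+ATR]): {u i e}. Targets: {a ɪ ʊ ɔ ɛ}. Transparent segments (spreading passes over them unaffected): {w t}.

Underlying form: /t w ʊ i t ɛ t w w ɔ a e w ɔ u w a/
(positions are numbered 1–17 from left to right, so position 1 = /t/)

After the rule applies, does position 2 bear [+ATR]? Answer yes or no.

no

From /i/ at 4 leftward: 3 /ʊ/ → [+ATR]; 2 /w/ transparent; 1 /t/ transparent; word edge.
From /e/ at 12 leftward: 11 /a/ → [+ATR]; 10 /ɔ/ → [+ATR]; 9 /w/ transparent; 8 /w/ transparent; 7 /t/ transparent; 6 /ɛ/ → [+ATR]; 5 /t/ transparent; 4 /i/ is itself a trigger — this domain ends here.
From /u/ at 15 leftward: 14 /ɔ/ → [+ATR]; 13 /w/ transparent; 12 /e/ is itself a trigger — this domain ends here.
Target with no active source: position 17 stays [-ATR].
[+ATR] positions on the surface: 3 4 6 10 11 12 14 15.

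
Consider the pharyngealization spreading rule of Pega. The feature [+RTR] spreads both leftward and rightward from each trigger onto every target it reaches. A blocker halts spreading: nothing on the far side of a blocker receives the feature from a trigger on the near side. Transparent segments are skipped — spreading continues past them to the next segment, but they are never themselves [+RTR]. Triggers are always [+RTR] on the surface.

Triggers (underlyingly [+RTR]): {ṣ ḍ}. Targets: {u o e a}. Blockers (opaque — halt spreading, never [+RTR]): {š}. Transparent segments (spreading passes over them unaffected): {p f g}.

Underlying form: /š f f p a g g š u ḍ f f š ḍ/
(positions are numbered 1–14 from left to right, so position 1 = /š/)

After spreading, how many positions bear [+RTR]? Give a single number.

From /ḍ/ at 10 rightward: 11 /f/ transparent; 12 /f/ transparent; 13 /š/ blocks.
From /ḍ/ at 10 leftward: 9 /u/ → [+RTR]; 8 /š/ blocks.
From /ḍ/ at 14 rightward: word edge.
From /ḍ/ at 14 leftward: 13 /š/ blocks.
Target with no active source: position 5 stays [-emphatic].
[+RTR] positions on the surface: 9 10 14.

3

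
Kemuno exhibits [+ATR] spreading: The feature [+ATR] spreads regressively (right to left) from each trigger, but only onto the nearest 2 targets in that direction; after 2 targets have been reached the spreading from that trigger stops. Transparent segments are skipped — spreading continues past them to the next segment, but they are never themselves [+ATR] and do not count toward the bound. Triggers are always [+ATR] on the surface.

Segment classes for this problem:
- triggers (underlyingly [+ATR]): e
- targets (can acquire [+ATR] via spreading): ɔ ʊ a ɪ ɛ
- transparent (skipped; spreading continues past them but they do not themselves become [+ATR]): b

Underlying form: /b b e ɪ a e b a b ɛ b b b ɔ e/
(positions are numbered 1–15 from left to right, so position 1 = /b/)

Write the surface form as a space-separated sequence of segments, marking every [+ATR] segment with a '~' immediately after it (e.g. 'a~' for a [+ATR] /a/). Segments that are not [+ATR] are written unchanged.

b b e~ ɪ~ a~ e~ b a b ɛ~ b b b ɔ~ e~

From /e/ at 3 leftward: 2 /b/ transparent; 1 /b/ transparent; word edge.
From /e/ at 6 leftward: 5 /a/ → [+ATR]; 4 /ɪ/ → [+ATR]; bound reached.
From /e/ at 15 leftward: 14 /ɔ/ → [+ATR]; 13 /b/ transparent; 12 /b/ transparent; 11 /b/ transparent; 10 /ɛ/ → [+ATR]; bound reached.
Target with no active source: position 8 stays [-ATR].
[+ATR] positions on the surface: 3 4 5 6 10 14 15.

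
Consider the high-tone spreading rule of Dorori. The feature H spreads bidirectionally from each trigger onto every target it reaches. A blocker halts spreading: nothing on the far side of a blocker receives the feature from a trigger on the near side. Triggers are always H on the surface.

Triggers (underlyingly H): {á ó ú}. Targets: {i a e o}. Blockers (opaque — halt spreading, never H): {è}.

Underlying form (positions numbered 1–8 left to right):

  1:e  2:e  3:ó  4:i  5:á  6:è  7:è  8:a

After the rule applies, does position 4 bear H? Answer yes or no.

From /ó/ at 3 rightward: 4 /i/ → H; 5 /á/ is itself a trigger — this domain ends here.
From /ó/ at 3 leftward: 2 /e/ → H; 1 /e/ → H; word edge.
From /á/ at 5 rightward: 6 /è/ blocks.
From /á/ at 5 leftward: 4 /i/ → H; 3 /ó/ is itself a trigger — this domain ends here.
Target with no active source: position 8 stays [-high tone].
H positions on the surface: 1 2 3 4 5.

yes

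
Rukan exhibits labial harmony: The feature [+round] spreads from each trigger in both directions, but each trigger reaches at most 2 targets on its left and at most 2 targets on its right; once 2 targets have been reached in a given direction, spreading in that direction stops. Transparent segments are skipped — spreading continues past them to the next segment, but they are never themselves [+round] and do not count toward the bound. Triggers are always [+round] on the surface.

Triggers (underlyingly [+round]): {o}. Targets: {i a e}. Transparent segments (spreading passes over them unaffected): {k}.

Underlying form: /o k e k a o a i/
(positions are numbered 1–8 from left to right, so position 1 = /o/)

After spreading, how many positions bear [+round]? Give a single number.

6

From /o/ at 1 rightward: 2 /k/ transparent; 3 /e/ → [+round]; 4 /k/ transparent; 5 /a/ → [+round]; bound reached.
From /o/ at 1 leftward: word edge.
From /o/ at 6 rightward: 7 /a/ → [+round]; 8 /i/ → [+round]; bound reached.
From /o/ at 6 leftward: 5 /a/ → [+round]; 4 /k/ transparent; 3 /e/ → [+round]; bound reached.
[+round] positions on the surface: 1 3 5 6 7 8.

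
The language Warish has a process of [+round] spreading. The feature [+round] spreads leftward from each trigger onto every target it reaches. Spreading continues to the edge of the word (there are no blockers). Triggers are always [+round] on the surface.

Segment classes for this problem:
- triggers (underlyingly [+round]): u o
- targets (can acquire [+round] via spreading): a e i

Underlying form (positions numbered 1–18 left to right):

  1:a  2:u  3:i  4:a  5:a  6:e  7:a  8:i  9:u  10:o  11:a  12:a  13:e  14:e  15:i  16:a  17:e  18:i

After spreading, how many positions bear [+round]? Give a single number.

From /u/ at 2 leftward: 1 /a/ → [+round]; word edge.
From /u/ at 9 leftward: 8 /i/ → [+round]; 7 /a/ → [+round]; 6 /e/ → [+round]; 5 /a/ → [+round]; 4 /a/ → [+round]; 3 /i/ → [+round]; 2 /u/ is itself a trigger — this domain ends here.
From /o/ at 10 leftward: 9 /u/ is itself a trigger — this domain ends here.
Targets with no active source: positions 11 12 13 14 15 16 17 18 stay [-round].
[+round] positions on the surface: 1 2 3 4 5 6 7 8 9 10.

10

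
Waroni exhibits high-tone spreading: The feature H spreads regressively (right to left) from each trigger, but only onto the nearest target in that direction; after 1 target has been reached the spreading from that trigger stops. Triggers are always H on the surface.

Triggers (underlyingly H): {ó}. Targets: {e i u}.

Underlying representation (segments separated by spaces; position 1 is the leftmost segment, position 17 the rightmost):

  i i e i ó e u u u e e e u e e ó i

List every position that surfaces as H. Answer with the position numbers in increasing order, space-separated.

4 5 15 16

From /ó/ at 5 leftward: 4 /i/ → H; bound reached.
From /ó/ at 16 leftward: 15 /e/ → H; bound reached.
Targets with no active source: positions 1 2 3 6 7 8 9 10 11 12 13 14 17 stay [-high tone].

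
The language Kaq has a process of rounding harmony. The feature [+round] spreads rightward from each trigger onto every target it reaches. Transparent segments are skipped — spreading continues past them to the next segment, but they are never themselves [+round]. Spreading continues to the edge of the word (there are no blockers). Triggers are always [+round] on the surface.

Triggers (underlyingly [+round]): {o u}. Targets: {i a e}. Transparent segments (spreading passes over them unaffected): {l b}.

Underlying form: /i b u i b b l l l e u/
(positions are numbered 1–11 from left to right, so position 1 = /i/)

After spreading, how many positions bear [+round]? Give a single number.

4

From /u/ at 3 rightward: 4 /i/ → [+round]; 5 /b/ transparent; 6 /b/ transparent; 7 /l/ transparent; 8 /l/ transparent; 9 /l/ transparent; 10 /e/ → [+round]; 11 /u/ is itself a trigger — this domain ends here.
From /u/ at 11 rightward: word edge.
Target with no active source: position 1 stays [-round].
[+round] positions on the surface: 3 4 10 11.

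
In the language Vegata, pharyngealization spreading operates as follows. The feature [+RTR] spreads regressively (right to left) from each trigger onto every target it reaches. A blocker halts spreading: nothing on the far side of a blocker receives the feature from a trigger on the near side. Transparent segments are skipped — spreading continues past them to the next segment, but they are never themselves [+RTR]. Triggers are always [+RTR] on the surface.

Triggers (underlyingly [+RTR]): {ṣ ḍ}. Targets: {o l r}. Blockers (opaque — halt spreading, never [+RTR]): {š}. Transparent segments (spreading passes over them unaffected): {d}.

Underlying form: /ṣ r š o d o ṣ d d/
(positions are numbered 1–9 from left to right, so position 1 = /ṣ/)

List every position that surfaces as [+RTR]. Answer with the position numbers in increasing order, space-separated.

1 4 6 7

From /ṣ/ at 1 leftward: word edge.
From /ṣ/ at 7 leftward: 6 /o/ → [+RTR]; 5 /d/ transparent; 4 /o/ → [+RTR]; 3 /š/ blocks.
Target with no active source: position 2 stays [-emphatic].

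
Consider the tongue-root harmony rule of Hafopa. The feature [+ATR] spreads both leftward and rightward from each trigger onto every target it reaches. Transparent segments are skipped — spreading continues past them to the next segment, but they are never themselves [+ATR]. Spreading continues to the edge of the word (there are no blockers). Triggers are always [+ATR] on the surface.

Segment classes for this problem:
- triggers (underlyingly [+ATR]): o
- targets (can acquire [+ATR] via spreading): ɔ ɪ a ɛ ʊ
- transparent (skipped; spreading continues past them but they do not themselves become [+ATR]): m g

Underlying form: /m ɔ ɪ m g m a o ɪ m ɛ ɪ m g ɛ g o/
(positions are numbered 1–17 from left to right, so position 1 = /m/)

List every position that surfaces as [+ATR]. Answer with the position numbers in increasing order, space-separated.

2 3 7 8 9 11 12 15 17

From /o/ at 8 rightward: 9 /ɪ/ → [+ATR]; 10 /m/ transparent; 11 /ɛ/ → [+ATR]; 12 /ɪ/ → [+ATR]; 13 /m/ transparent; 14 /g/ transparent; 15 /ɛ/ → [+ATR]; 16 /g/ transparent; 17 /o/ is itself a trigger — this domain ends here.
From /o/ at 8 leftward: 7 /a/ → [+ATR]; 6 /m/ transparent; 5 /g/ transparent; 4 /m/ transparent; 3 /ɪ/ → [+ATR]; 2 /ɔ/ → [+ATR]; 1 /m/ transparent; word edge.
From /o/ at 17 rightward: word edge.
From /o/ at 17 leftward: 16 /g/ transparent; 15 /ɛ/ → [+ATR]; 14 /g/ transparent; 13 /m/ transparent; 12 /ɪ/ → [+ATR]; 11 /ɛ/ → [+ATR]; 10 /m/ transparent; 9 /ɪ/ → [+ATR]; 8 /o/ is itself a trigger — this domain ends here.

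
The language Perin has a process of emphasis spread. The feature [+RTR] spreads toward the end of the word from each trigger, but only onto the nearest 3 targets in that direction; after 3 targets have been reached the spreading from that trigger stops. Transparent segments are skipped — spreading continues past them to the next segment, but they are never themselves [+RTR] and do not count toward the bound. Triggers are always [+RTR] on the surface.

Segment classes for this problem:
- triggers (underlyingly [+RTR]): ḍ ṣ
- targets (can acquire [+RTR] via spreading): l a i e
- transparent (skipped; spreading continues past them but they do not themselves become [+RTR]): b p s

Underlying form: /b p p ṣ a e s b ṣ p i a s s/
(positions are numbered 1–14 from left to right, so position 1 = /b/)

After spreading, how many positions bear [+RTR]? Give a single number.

From /ṣ/ at 4 rightward: 5 /a/ → [+RTR]; 6 /e/ → [+RTR]; 7 /s/ transparent; 8 /b/ transparent; 9 /ṣ/ is itself a trigger — this domain ends here.
From /ṣ/ at 9 rightward: 10 /p/ transparent; 11 /i/ → [+RTR]; 12 /a/ → [+RTR]; 13 /s/ transparent; 14 /s/ transparent; word edge.
[+RTR] positions on the surface: 4 5 6 9 11 12.

6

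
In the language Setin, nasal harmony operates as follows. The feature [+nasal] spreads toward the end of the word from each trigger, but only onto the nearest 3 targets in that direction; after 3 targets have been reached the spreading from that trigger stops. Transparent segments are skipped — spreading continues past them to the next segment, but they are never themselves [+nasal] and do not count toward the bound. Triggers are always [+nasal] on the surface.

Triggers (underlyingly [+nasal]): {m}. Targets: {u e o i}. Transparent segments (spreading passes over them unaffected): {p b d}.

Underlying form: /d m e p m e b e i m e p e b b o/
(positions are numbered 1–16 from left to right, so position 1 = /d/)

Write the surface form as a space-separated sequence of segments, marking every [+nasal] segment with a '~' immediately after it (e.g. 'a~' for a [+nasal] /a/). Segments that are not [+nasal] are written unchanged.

d m~ e~ p m~ e~ b e~ i~ m~ e~ p e~ b b o~

From /m/ at 2 rightward: 3 /e/ → [+nasal]; 4 /p/ transparent; 5 /m/ is itself a trigger — this domain ends here.
From /m/ at 5 rightward: 6 /e/ → [+nasal]; 7 /b/ transparent; 8 /e/ → [+nasal]; 9 /i/ → [+nasal]; bound reached.
From /m/ at 10 rightward: 11 /e/ → [+nasal]; 12 /p/ transparent; 13 /e/ → [+nasal]; 14 /b/ transparent; 15 /b/ transparent; 16 /o/ → [+nasal]; bound reached.
[+nasal] positions on the surface: 2 3 5 6 8 9 10 11 13 16.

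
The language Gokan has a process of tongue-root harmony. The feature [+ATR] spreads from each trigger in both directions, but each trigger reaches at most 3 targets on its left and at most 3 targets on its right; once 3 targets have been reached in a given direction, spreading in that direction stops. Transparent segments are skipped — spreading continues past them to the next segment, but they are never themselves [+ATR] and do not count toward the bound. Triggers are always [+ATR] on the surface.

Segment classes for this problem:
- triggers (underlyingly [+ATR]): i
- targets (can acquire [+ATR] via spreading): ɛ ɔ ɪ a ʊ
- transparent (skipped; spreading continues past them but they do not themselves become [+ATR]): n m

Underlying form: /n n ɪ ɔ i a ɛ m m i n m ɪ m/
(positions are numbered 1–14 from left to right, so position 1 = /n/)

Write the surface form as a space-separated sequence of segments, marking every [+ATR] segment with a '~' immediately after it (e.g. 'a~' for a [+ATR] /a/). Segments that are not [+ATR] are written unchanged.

n n ɪ~ ɔ~ i~ a~ ɛ~ m m i~ n m ɪ~ m

From /i/ at 5 rightward: 6 /a/ → [+ATR]; 7 /ɛ/ → [+ATR]; 8 /m/ transparent; 9 /m/ transparent; 10 /i/ is itself a trigger — this domain ends here.
From /i/ at 5 leftward: 4 /ɔ/ → [+ATR]; 3 /ɪ/ → [+ATR]; 2 /n/ transparent; 1 /n/ transparent; word edge.
From /i/ at 10 rightward: 11 /n/ transparent; 12 /m/ transparent; 13 /ɪ/ → [+ATR]; 14 /m/ transparent; word edge.
From /i/ at 10 leftward: 9 /m/ transparent; 8 /m/ transparent; 7 /ɛ/ → [+ATR]; 6 /a/ → [+ATR]; 5 /i/ is itself a trigger — this domain ends here.
[+ATR] positions on the surface: 3 4 5 6 7 10 13.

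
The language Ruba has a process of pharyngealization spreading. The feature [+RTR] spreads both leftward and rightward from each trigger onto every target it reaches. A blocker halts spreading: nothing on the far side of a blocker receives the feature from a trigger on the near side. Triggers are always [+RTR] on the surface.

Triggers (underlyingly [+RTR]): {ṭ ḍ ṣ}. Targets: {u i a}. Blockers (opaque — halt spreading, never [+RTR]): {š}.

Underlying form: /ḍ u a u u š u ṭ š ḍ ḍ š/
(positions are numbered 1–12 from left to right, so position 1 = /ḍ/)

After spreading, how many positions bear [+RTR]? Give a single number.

From /ḍ/ at 1 rightward: 2 /u/ → [+RTR]; 3 /a/ → [+RTR]; 4 /u/ → [+RTR]; 5 /u/ → [+RTR]; 6 /š/ blocks.
From /ḍ/ at 1 leftward: word edge.
From /ṭ/ at 8 rightward: 9 /š/ blocks.
From /ṭ/ at 8 leftward: 7 /u/ → [+RTR]; 6 /š/ blocks.
From /ḍ/ at 10 rightward: 11 /ḍ/ is itself a trigger — this domain ends here.
From /ḍ/ at 10 leftward: 9 /š/ blocks.
From /ḍ/ at 11 rightward: 12 /š/ blocks.
From /ḍ/ at 11 leftward: 10 /ḍ/ is itself a trigger — this domain ends here.
[+RTR] positions on the surface: 1 2 3 4 5 7 8 10 11.

9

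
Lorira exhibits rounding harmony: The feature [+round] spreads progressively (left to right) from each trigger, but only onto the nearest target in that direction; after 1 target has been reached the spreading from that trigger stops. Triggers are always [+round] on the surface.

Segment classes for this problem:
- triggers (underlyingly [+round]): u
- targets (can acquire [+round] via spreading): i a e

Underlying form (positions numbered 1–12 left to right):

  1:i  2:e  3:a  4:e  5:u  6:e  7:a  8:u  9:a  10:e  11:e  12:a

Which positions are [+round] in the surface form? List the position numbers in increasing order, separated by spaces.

5 6 8 9

From /u/ at 5 rightward: 6 /e/ → [+round]; bound reached.
From /u/ at 8 rightward: 9 /a/ → [+round]; bound reached.
Targets with no active source: positions 1 2 3 4 7 10 11 12 stay [-round].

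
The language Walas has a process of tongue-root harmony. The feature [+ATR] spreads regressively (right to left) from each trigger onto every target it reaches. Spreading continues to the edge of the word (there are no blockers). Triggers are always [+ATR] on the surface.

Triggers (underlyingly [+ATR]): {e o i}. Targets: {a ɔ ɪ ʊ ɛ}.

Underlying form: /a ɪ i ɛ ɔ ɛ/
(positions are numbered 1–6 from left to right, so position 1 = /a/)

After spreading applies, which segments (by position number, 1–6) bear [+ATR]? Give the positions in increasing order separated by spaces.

1 2 3

From /i/ at 3 leftward: 2 /ɪ/ → [+ATR]; 1 /a/ → [+ATR]; word edge.
Targets with no active source: positions 4 5 6 stay [-ATR].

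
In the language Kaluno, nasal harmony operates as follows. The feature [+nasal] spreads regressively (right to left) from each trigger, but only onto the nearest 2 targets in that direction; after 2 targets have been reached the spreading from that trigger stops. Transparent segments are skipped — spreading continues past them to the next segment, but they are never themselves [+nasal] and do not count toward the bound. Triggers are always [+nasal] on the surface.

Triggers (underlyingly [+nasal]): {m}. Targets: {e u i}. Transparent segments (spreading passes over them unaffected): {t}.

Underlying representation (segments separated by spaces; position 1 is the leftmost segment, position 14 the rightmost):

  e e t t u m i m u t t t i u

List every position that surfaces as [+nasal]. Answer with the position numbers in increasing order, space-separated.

From /m/ at 6 leftward: 5 /u/ → [+nasal]; 4 /t/ transparent; 3 /t/ transparent; 2 /e/ → [+nasal]; bound reached.
From /m/ at 8 leftward: 7 /i/ → [+nasal]; 6 /m/ is itself a trigger — this domain ends here.
Targets with no active source: positions 1 9 13 14 stay [-nasal].

2 5 6 7 8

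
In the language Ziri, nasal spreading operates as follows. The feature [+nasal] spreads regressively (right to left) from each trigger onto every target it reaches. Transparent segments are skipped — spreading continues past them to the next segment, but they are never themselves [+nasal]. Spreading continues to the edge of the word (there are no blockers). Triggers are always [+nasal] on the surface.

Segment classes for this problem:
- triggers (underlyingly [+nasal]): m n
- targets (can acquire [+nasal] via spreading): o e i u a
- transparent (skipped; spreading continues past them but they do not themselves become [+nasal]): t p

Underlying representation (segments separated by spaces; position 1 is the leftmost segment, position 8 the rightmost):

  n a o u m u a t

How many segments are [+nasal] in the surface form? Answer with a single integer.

From /n/ at 1 leftward: word edge.
From /m/ at 5 leftward: 4 /u/ → [+nasal]; 3 /o/ → [+nasal]; 2 /a/ → [+nasal]; 1 /n/ is itself a trigger — this domain ends here.
Targets with no active source: positions 6 7 stay [-nasal].
[+nasal] positions on the surface: 1 2 3 4 5.

5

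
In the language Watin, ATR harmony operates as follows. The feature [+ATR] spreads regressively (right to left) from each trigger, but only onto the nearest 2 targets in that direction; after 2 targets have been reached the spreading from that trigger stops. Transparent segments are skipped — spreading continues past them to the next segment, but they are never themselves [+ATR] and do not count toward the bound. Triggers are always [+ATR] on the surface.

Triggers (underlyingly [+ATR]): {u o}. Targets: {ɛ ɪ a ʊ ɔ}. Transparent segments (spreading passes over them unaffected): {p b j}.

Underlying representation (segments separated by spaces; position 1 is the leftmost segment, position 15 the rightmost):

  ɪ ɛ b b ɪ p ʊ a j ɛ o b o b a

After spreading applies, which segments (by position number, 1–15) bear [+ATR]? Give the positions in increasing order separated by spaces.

From /o/ at 11 leftward: 10 /ɛ/ → [+ATR]; 9 /j/ transparent; 8 /a/ → [+ATR]; bound reached.
From /o/ at 13 leftward: 12 /b/ transparent; 11 /o/ is itself a trigger — this domain ends here.
Targets with no active source: positions 1 2 5 7 15 stay [-ATR].

8 10 11 13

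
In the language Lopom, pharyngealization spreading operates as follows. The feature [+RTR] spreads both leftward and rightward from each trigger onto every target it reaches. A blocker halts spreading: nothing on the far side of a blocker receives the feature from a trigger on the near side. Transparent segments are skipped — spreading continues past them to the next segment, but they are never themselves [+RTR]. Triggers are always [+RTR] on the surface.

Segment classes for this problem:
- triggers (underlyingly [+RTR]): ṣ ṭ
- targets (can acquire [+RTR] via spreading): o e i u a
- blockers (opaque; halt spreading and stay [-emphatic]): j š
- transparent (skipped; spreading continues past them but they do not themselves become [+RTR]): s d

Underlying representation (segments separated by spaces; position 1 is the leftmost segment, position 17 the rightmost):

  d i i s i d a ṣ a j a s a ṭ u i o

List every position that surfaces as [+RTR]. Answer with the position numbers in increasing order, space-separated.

From /ṣ/ at 8 rightward: 9 /a/ → [+RTR]; 10 /j/ blocks.
From /ṣ/ at 8 leftward: 7 /a/ → [+RTR]; 6 /d/ transparent; 5 /i/ → [+RTR]; 4 /s/ transparent; 3 /i/ → [+RTR]; 2 /i/ → [+RTR]; 1 /d/ transparent; word edge.
From /ṭ/ at 14 rightward: 15 /u/ → [+RTR]; 16 /i/ → [+RTR]; 17 /o/ → [+RTR]; word edge.
From /ṭ/ at 14 leftward: 13 /a/ → [+RTR]; 12 /s/ transparent; 11 /a/ → [+RTR]; 10 /j/ blocks.

2 3 5 7 8 9 11 13 14 15 16 17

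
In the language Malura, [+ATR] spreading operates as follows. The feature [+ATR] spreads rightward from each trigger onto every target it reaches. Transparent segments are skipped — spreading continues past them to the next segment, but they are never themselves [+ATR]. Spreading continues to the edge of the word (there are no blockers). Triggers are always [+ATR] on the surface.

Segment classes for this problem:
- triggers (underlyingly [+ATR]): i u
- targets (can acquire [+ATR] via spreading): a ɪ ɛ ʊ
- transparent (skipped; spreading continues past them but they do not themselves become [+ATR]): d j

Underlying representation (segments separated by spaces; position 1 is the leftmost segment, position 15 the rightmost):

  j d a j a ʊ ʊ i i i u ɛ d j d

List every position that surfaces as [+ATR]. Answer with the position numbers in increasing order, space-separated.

From /i/ at 8 rightward: 9 /i/ is itself a trigger — this domain ends here.
From /i/ at 9 rightward: 10 /i/ is itself a trigger — this domain ends here.
From /i/ at 10 rightward: 11 /u/ is itself a trigger — this domain ends here.
From /u/ at 11 rightward: 12 /ɛ/ → [+ATR]; 13 /d/ transparent; 14 /j/ transparent; 15 /d/ transparent; word edge.
Targets with no active source: positions 3 5 6 7 stay [-ATR].

8 9 10 11 12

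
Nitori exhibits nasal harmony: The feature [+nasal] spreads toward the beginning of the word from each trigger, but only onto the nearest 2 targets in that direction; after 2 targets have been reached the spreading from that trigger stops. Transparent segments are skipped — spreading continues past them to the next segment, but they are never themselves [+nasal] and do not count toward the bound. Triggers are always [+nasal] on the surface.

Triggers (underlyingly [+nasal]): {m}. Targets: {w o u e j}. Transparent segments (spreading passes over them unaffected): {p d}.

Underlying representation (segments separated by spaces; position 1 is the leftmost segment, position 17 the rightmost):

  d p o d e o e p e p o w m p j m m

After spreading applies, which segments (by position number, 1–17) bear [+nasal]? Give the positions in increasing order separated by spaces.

11 12 13 15 16 17

From /m/ at 13 leftward: 12 /w/ → [+nasal]; 11 /o/ → [+nasal]; bound reached.
From /m/ at 16 leftward: 15 /j/ → [+nasal]; 14 /p/ transparent; 13 /m/ is itself a trigger — this domain ends here.
From /m/ at 17 leftward: 16 /m/ is itself a trigger — this domain ends here.
Targets with no active source: positions 3 5 6 7 9 stay [-nasal].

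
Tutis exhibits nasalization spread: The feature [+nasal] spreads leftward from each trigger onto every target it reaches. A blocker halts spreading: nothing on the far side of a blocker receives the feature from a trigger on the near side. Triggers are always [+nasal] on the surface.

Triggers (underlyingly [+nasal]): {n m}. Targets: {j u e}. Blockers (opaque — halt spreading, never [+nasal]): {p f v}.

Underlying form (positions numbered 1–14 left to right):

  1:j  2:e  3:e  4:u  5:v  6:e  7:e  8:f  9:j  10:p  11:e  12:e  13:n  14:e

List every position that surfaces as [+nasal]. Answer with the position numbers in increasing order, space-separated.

11 12 13

From /n/ at 13 leftward: 12 /e/ → [+nasal]; 11 /e/ → [+nasal]; 10 /p/ blocks.
Targets with no active source: positions 1 2 3 4 6 7 9 14 stay [-nasal].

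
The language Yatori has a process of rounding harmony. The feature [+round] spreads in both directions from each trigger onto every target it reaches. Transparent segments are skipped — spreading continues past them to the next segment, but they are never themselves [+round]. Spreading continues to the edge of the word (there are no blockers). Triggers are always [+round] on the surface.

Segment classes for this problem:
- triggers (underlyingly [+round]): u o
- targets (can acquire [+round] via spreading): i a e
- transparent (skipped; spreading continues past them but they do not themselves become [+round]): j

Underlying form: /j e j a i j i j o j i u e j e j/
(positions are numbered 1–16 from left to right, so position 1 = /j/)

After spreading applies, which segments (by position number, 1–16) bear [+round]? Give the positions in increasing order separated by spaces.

From /o/ at 9 rightward: 10 /j/ transparent; 11 /i/ → [+round]; 12 /u/ is itself a trigger — this domain ends here.
From /o/ at 9 leftward: 8 /j/ transparent; 7 /i/ → [+round]; 6 /j/ transparent; 5 /i/ → [+round]; 4 /a/ → [+round]; 3 /j/ transparent; 2 /e/ → [+round]; 1 /j/ transparent; word edge.
From /u/ at 12 rightward: 13 /e/ → [+round]; 14 /j/ transparent; 15 /e/ → [+round]; 16 /j/ transparent; word edge.
From /u/ at 12 leftward: 11 /i/ → [+round]; 10 /j/ transparent; 9 /o/ is itself a trigger — this domain ends here.

2 4 5 7 9 11 12 13 15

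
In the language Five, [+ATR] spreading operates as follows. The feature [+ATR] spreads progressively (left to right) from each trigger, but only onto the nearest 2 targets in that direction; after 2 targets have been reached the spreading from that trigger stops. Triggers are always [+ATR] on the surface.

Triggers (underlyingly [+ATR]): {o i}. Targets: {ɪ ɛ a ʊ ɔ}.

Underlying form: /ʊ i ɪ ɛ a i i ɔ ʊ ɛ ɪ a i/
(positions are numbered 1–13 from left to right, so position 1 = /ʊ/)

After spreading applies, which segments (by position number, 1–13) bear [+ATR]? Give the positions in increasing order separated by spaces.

From /i/ at 2 rightward: 3 /ɪ/ → [+ATR]; 4 /ɛ/ → [+ATR]; bound reached.
From /i/ at 6 rightward: 7 /i/ is itself a trigger — this domain ends here.
From /i/ at 7 rightward: 8 /ɔ/ → [+ATR]; 9 /ʊ/ → [+ATR]; bound reached.
From /i/ at 13 rightward: word edge.
Targets with no active source: positions 1 5 10 11 12 stay [-ATR].

2 3 4 6 7 8 9 13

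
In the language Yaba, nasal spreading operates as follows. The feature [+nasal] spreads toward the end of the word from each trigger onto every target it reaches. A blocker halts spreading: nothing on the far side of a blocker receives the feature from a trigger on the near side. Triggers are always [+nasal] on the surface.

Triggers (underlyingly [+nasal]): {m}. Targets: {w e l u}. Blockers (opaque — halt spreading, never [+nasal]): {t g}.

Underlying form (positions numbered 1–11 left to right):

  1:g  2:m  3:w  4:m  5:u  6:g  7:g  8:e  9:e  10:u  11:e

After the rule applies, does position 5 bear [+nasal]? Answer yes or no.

yes

From /m/ at 2 rightward: 3 /w/ → [+nasal]; 4 /m/ is itself a trigger — this domain ends here.
From /m/ at 4 rightward: 5 /u/ → [+nasal]; 6 /g/ blocks.
Targets with no active source: positions 8 9 10 11 stay [-nasal].
[+nasal] positions on the surface: 2 3 4 5.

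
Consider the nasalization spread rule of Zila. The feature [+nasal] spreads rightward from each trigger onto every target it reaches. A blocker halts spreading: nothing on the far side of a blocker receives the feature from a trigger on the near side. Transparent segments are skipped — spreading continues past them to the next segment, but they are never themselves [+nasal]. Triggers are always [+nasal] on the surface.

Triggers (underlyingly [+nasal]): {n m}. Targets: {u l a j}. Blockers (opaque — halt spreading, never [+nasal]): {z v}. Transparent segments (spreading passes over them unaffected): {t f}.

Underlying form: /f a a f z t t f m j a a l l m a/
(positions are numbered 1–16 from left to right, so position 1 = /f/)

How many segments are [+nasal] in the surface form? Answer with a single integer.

8

From /m/ at 9 rightward: 10 /j/ → [+nasal]; 11 /a/ → [+nasal]; 12 /a/ → [+nasal]; 13 /l/ → [+nasal]; 14 /l/ → [+nasal]; 15 /m/ is itself a trigger — this domain ends here.
From /m/ at 15 rightward: 16 /a/ → [+nasal]; word edge.
Targets with no active source: positions 2 3 stay [-nasal].
[+nasal] positions on the surface: 9 10 11 12 13 14 15 16.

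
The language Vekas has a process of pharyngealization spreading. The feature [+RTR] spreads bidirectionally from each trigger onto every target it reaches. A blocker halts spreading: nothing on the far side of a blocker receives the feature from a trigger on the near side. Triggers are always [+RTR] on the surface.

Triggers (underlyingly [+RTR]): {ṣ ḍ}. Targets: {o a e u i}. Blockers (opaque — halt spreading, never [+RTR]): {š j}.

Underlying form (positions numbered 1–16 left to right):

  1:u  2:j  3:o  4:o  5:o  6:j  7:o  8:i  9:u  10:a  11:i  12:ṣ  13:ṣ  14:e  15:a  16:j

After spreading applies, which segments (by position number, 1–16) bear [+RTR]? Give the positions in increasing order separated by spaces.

7 8 9 10 11 12 13 14 15

From /ṣ/ at 12 rightward: 13 /ṣ/ is itself a trigger — this domain ends here.
From /ṣ/ at 12 leftward: 11 /i/ → [+RTR]; 10 /a/ → [+RTR]; 9 /u/ → [+RTR]; 8 /i/ → [+RTR]; 7 /o/ → [+RTR]; 6 /j/ blocks.
From /ṣ/ at 13 rightward: 14 /e/ → [+RTR]; 15 /a/ → [+RTR]; 16 /j/ blocks.
From /ṣ/ at 13 leftward: 12 /ṣ/ is itself a trigger — this domain ends here.
Targets with no active source: positions 1 3 4 5 stay [-emphatic].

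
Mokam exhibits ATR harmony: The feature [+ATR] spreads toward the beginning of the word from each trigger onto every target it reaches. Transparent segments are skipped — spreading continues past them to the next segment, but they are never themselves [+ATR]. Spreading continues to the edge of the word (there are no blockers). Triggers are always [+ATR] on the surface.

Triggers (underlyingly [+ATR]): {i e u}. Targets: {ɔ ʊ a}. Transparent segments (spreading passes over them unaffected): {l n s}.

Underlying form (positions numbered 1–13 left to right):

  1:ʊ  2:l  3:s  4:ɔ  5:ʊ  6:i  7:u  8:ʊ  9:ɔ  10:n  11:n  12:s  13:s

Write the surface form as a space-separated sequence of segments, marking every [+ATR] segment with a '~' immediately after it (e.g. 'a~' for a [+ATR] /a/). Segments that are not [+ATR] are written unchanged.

ʊ~ l s ɔ~ ʊ~ i~ u~ ʊ ɔ n n s s

From /i/ at 6 leftward: 5 /ʊ/ → [+ATR]; 4 /ɔ/ → [+ATR]; 3 /s/ transparent; 2 /l/ transparent; 1 /ʊ/ → [+ATR]; word edge.
From /u/ at 7 leftward: 6 /i/ is itself a trigger — this domain ends here.
Targets with no active source: positions 8 9 stay [-ATR].
[+ATR] positions on the surface: 1 4 5 6 7.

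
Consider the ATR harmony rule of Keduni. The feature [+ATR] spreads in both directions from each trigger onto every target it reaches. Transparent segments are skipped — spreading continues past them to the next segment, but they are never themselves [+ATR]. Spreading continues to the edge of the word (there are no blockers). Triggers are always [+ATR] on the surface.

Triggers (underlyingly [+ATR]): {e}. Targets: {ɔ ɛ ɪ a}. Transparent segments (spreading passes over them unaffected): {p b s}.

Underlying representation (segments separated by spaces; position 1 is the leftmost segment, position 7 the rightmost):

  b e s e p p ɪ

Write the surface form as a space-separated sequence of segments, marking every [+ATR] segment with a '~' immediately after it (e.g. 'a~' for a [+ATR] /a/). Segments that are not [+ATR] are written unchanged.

From /e/ at 2 rightward: 3 /s/ transparent; 4 /e/ is itself a trigger — this domain ends here.
From /e/ at 2 leftward: 1 /b/ transparent; word edge.
From /e/ at 4 rightward: 5 /p/ transparent; 6 /p/ transparent; 7 /ɪ/ → [+ATR]; word edge.
From /e/ at 4 leftward: 3 /s/ transparent; 2 /e/ is itself a trigger — this domain ends here.
[+ATR] positions on the surface: 2 4 7.

b e~ s e~ p p ɪ~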